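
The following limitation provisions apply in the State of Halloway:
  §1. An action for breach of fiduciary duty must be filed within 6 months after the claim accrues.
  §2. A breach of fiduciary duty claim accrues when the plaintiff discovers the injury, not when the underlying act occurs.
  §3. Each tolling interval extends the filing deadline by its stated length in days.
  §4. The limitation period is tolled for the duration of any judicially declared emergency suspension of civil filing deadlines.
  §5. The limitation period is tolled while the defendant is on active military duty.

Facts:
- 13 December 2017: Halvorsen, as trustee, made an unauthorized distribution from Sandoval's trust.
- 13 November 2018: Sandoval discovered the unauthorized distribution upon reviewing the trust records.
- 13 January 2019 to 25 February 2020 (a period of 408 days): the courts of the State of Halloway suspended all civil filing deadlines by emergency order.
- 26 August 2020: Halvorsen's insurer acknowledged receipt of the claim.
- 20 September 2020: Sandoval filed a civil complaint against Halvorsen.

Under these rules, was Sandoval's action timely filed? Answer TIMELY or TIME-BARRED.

The claim did not accrue until Sandoval discovered the injury on 13 November 2018; the 13 December 2017 act date does not start the clock under the stated rule.
The untolled deadline — 6 months after 13 November 2018 — is 13 May 2019.
The emergency suspension of filing deadlines from 13 January 2019 to 25 February 2020 tolled the period for 408 days, extending the deadline to 24 June 2020.
Nothing else in the chronology tolls or restarts the period.
Sandoval filed on 20 September 2020, after the 24 June 2020 deadline, so the action is time-barred.

TIME-BARRED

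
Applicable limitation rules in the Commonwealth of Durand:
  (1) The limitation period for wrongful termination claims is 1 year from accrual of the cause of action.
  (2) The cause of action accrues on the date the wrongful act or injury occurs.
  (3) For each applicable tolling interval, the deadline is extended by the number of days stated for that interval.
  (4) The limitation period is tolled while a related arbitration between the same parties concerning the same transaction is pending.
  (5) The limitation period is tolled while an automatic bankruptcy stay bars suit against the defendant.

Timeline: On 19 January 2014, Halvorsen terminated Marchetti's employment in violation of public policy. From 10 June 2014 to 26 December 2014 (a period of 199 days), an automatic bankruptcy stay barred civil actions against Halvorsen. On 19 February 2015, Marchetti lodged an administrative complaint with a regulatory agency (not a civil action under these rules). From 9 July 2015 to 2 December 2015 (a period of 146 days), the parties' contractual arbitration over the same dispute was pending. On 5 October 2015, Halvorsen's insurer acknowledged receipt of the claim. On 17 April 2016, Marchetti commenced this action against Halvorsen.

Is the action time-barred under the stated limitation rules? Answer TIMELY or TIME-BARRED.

The claim accrued on 19 January 2014, when the wrongful act occurred.
Adding the 1 year base period to 19 January 2014 gives a deadline of 19 January 2015, before any tolling.
The period was tolled for 199 days by the automatic bankruptcy stay (10 June 2014 to 26 December 2014), pushing the deadline to 6 August 2015.
The pending related arbitration from 9 July 2015 to 2 December 2015 tolled the period for 146 days, extending the deadline to 30 December 2015.
The other events in the timeline have no effect on the limitation period under the stated rules.
Filing on 17 April 2016 missed the 30 December 2015 deadline — the action is time-barred.

TIME-BARRED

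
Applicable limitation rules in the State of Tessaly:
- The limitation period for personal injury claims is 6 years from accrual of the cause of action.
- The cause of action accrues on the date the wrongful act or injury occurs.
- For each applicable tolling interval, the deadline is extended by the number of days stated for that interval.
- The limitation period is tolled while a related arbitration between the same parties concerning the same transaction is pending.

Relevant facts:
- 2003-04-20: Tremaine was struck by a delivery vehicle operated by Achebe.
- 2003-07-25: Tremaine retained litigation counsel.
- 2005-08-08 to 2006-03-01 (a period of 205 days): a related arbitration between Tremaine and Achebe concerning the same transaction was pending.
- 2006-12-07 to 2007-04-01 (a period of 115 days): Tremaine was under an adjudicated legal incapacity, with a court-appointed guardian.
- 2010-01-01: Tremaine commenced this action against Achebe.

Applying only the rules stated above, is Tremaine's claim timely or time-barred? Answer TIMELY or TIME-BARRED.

TIME-BARRED

The claim accrued on 2003-04-20, when the wrongful act occurred.
6 years from 2003-04-20 is 2009-04-20.
Because the pending related arbitration ran from 2005-08-08 to 2006-03-01, the deadline is extended by 205 days to 2009-11-11.
No stated provision tolls the period for the plaintiff's incapacity, so the interval from 2006-12-07 to 2007-04-01 has no effect on the deadline.
None of the other events listed affects the running of the period under the stated rules.
The 2010-01-01 filing falls after the 2009-11-11 deadline; the claim is time-barred.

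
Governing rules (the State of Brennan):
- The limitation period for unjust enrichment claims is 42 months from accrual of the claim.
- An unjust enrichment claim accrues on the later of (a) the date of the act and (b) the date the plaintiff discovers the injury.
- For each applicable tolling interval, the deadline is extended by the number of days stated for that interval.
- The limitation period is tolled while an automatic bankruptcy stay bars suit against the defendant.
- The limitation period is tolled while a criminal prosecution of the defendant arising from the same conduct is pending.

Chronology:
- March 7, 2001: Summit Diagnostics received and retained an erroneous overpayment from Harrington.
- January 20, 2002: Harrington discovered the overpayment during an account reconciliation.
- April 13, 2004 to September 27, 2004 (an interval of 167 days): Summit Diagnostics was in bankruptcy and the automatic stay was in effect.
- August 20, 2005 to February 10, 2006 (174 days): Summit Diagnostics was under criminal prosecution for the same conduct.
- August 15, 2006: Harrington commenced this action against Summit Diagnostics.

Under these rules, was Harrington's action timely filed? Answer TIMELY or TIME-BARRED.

Taking the later of the act (March 7, 2001) and discovery (January 20, 2002), the claim accrued on January 20, 2002.
Adding the 42 months base period to January 20, 2002 gives a deadline of July 20, 2005, before any tolling.
The period was tolled for 167 days by the automatic bankruptcy stay (April 13, 2004 to September 27, 2004), pushing the deadline to January 3, 2006.
Because the pending criminal prosecution ran from August 20, 2005 to February 10, 2006, the deadline is extended by 174 days to June 26, 2006.
Harrington filed on August 15, 2006, after the June 26, 2006 deadline, so the action is time-barred.

TIME-BARRED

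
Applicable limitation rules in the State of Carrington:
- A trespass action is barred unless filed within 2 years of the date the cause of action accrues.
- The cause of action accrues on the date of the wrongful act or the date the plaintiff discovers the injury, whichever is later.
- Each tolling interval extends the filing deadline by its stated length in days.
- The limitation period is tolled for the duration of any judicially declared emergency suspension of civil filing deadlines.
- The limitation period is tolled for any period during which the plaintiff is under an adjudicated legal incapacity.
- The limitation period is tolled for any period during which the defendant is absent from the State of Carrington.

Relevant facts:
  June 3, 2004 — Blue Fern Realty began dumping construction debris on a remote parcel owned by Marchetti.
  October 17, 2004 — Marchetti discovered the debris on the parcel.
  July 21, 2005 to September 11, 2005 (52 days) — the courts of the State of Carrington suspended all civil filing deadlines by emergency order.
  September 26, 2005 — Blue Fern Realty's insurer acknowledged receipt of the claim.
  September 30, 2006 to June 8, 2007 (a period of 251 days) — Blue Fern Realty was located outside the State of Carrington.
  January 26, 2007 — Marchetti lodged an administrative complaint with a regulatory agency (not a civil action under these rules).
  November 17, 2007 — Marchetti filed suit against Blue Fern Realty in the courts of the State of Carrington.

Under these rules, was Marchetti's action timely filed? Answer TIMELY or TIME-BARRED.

Because discovery on October 17, 2004 post-dates the June 3, 2004 act, accrual under the later-of rule falls on October 17, 2004.
Adding the 2 years base period to October 17, 2004 gives a deadline of October 17, 2006, before any tolling.
Because the emergency suspension of filing deadlines ran from July 21, 2005 to September 11, 2005, the deadline is extended by 52 days to December 8, 2006.
Because the defendant's absence from the jurisdiction ran from September 30, 2006 to June 8, 2007, the deadline is extended by 251 days to August 16, 2007.
None of the other events listed affects the running of the period under the stated rules.
The November 17, 2007 filing falls after the August 16, 2007 deadline; the claim is time-barred.

TIME-BARRED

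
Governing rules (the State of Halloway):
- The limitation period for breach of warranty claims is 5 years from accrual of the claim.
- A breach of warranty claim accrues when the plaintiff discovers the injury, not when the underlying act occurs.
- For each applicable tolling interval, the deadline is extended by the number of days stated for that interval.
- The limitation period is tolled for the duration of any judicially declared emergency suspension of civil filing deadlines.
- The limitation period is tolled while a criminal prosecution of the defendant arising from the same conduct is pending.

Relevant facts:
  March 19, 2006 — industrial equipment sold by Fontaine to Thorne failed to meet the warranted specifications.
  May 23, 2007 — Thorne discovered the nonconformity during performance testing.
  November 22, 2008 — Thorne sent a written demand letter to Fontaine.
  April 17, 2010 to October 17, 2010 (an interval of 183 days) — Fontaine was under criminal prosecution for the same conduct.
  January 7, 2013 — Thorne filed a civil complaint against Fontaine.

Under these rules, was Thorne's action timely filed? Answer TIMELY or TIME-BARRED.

TIME-BARRED

Accrual is tied to discovery, so the period began on May 23, 2007 rather than on March 19, 2006 when the act occurred.
The untolled deadline — 5 years after May 23, 2007 — is May 23, 2012.
The period was tolled for 183 days by the pending criminal prosecution (April 17, 2010 to October 17, 2010), pushing the deadline to November 22, 2012.
None of the other events listed affects the running of the period under the stated rules.
Thorne filed on January 7, 2013, after the November 22, 2012 deadline, so the action is time-barred.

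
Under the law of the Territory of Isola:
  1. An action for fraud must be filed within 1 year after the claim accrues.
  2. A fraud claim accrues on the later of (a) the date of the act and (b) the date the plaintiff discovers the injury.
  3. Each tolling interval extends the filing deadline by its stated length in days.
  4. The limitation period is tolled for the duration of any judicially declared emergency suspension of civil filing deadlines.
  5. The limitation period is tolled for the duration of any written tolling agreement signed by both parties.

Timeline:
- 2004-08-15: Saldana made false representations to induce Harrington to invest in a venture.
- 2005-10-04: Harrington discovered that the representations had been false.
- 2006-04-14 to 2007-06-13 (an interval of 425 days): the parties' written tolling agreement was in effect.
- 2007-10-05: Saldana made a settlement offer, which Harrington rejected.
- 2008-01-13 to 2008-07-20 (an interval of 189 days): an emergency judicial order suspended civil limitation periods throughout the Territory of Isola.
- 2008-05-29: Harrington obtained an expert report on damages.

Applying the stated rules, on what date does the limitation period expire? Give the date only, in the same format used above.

Taking the later of the act (2004-08-15) and discovery (2005-10-04), the claim accrued on 2005-10-04.
The untolled deadline — 1 year after 2005-10-04 — is 2006-10-04.
The written tolling agreement from 2006-04-14 to 2007-06-13 tolled the period for 425 days, extending the deadline to 2007-12-03.
By the time the emergency suspension of filing deadlines began on 2008-01-13, the limitation period had already expired on 2007-12-03; that interval cannot revive it.
None of the other events listed affects the running of the period under the stated rules.

2007-12-03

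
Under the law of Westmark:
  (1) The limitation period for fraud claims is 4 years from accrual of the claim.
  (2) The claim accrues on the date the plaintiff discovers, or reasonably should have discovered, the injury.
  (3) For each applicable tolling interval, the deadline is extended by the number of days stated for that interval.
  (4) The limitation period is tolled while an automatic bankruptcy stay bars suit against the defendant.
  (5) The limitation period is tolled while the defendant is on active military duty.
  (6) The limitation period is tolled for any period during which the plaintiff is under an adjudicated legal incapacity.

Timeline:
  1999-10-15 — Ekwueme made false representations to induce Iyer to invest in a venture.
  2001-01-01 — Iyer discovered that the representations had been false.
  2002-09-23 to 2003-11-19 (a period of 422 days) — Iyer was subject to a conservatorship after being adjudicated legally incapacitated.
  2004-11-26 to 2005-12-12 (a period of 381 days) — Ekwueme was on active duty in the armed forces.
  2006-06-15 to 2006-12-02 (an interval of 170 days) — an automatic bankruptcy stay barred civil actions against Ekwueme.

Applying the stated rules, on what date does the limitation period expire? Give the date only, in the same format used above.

2007-09-01

The claim did not accrue until Iyer discovered the injury on 2001-01-01; the 1999-10-15 act date does not start the clock under the stated rule.
Adding the 4 years base period to 2001-01-01 gives a deadline of 2005-01-01, before any tolling.
Because the plaintiff's legal incapacity ran from 2002-09-23 to 2003-11-19, the deadline is extended by 422 days to 2006-02-27.
Because the defendant's active military service ran from 2004-11-26 to 2005-12-12, the deadline is extended by 381 days to 2007-03-15.
The period was tolled for 170 days by the automatic bankruptcy stay (2006-06-15 to 2006-12-02), pushing the deadline to 2007-09-01.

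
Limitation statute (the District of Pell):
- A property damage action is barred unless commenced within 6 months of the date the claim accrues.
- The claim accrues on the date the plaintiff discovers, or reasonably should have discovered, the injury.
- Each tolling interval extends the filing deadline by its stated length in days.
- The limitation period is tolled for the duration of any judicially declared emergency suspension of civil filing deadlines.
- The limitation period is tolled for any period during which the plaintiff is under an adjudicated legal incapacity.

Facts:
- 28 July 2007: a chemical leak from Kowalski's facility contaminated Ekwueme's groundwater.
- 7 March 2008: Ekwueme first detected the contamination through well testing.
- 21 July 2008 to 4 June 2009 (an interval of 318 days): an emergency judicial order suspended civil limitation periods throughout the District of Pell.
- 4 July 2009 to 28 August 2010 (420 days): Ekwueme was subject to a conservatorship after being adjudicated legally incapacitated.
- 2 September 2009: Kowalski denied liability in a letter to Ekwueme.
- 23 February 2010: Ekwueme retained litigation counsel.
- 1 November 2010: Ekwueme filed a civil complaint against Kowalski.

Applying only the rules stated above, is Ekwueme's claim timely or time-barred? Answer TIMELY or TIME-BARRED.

TIME-BARRED

The claim did not accrue until Ekwueme discovered the injury on 7 March 2008; the 28 July 2007 act date does not start the clock under the stated rule.
Adding the 6 months base period to 7 March 2008 gives a deadline of 7 September 2008, before any tolling.
The emergency suspension of filing deadlines from 21 July 2008 to 4 June 2009 tolled the period for 318 days, extending the deadline to 22 July 2009.
The period was tolled for 420 days by the plaintiff's legal incapacity (4 July 2009 to 28 August 2010), pushing the deadline to 15 September 2010.
The other events in the timeline have no effect on the limitation period under the stated rules.
Filing on 1 November 2010 missed the 15 September 2010 deadline — the action is time-barred.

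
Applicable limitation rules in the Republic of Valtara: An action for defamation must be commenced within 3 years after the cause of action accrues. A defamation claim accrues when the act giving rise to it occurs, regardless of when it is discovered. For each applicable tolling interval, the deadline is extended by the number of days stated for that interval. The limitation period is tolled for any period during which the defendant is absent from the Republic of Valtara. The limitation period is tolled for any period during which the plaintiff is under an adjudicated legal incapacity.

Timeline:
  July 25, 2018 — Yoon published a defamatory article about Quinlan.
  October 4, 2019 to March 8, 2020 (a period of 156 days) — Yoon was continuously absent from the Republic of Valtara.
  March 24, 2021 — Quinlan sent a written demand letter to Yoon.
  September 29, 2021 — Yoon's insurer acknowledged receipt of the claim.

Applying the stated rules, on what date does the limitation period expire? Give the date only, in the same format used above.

December 28, 2021

The cause of action accrued on July 25, 2018, the date of the act.
3 years from July 25, 2018 is July 25, 2021.
The defendant's absence from the jurisdiction from October 4, 2019 to March 8, 2020 tolled the period for 156 days, extending the deadline to December 28, 2021.
Nothing else in the chronology tolls or restarts the period.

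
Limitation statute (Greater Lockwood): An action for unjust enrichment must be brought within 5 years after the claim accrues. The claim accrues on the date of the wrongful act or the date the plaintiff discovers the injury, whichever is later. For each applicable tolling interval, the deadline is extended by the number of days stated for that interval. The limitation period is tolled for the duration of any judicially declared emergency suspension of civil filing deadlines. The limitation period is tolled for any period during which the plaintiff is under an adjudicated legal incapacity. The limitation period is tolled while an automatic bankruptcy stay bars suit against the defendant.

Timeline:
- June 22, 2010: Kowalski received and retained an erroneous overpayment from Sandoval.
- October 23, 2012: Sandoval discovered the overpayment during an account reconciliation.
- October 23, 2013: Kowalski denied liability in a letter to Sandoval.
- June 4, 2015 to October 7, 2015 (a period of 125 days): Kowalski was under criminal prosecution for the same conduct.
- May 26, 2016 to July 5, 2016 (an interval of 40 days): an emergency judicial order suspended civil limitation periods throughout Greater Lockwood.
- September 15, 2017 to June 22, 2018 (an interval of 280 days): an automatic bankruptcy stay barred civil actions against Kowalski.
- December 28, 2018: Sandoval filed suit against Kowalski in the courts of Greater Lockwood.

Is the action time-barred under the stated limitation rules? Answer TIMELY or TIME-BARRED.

Taking the later of the act (June 22, 2010) and discovery (October 23, 2012), the claim accrued on October 23, 2012.
The untolled deadline — 5 years after October 23, 2012 — is October 23, 2017.
Because the emergency suspension of filing deadlines ran from May 26, 2016 to July 5, 2016, the deadline is extended by 40 days to December 2, 2017.
Because the automatic bankruptcy stay ran from September 15, 2017 to June 22, 2018, the deadline is extended by 280 days to September 8, 2018.
No stated provision tolls the period for a criminal prosecution, so the interval from June 4, 2015 to October 7, 2015 has no effect on the deadline.
None of the other events listed affects the running of the period under the stated rules.
Filing on December 28, 2018 missed the September 8, 2018 deadline — the action is time-barred.

TIME-BARRED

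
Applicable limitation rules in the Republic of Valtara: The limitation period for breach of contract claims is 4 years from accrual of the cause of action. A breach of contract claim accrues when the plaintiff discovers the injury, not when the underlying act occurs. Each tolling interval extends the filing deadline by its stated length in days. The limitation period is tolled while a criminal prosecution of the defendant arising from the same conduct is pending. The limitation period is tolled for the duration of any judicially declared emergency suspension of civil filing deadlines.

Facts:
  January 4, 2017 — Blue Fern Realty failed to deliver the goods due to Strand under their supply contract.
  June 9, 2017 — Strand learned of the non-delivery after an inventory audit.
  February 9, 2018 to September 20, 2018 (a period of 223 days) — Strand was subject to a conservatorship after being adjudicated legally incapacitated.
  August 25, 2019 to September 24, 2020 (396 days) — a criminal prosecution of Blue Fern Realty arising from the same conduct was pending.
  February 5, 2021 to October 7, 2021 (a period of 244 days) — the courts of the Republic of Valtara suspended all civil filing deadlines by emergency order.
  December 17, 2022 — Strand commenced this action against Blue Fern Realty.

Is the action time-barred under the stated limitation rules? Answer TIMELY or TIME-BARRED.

Accrual is tied to discovery, so the period began on June 9, 2017 rather than on January 4, 2017 when the act occurred.
4 years from June 9, 2017 is June 9, 2021.
The pending criminal prosecution from August 25, 2019 to September 24, 2020 tolled the period for 396 days, extending the deadline to July 10, 2022.
The period was tolled for 244 days by the emergency suspension of filing deadlines (February 5, 2021 to October 7, 2021), pushing the deadline to March 11, 2023.
Although the plaintiff's incapacity ran from February 9, 2018 to September 20, 2018, the stated rules do not make that a tolling event, so it is disregarded.
The December 17, 2022 filing precedes the March 11, 2023 deadline; the claim is timely.

TIMELY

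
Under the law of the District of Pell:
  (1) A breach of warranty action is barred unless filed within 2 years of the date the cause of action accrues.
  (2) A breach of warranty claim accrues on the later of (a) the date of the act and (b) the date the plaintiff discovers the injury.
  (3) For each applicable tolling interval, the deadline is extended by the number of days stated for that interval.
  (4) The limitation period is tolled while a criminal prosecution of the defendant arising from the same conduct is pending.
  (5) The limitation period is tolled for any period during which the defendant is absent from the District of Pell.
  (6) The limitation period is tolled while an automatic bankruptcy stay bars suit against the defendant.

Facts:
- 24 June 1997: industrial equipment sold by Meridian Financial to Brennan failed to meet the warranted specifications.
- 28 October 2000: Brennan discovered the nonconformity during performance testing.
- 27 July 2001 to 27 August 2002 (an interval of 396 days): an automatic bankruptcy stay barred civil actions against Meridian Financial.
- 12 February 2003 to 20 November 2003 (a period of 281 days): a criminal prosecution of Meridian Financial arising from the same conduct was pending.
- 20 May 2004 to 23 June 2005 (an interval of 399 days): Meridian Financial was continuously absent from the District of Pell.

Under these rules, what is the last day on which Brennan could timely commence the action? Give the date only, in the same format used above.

8 October 2005

The claim accrued on 28 October 2000 — the later of the 24 June 1997 act and the 28 October 2000 discovery.
Adding the 2 years base period to 28 October 2000 gives a deadline of 28 October 2002, before any tolling.
The automatic bankruptcy stay from 27 July 2001 to 27 August 2002 tolled the period for 396 days, extending the deadline to 28 November 2003.
The period was tolled for 281 days by the pending criminal prosecution (12 February 2003 to 20 November 2003), pushing the deadline to 4 September 2004.
Because the defendant's absence from the jurisdiction ran from 20 May 2004 to 23 June 2005, the deadline is extended by 399 days to 8 October 2005.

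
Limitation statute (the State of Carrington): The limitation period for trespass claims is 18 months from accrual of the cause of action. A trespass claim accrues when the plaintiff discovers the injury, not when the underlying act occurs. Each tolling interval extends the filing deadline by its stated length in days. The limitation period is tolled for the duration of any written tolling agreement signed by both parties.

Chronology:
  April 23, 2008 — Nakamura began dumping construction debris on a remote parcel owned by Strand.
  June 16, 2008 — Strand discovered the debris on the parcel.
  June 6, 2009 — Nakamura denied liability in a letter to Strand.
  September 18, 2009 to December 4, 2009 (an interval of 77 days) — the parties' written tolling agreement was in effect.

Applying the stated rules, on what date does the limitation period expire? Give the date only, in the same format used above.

Under the discovery rule, the claim accrued on June 16, 2008, when Strand discovered the injury — not on the April 23, 2008 date of the underlying act.
Adding the 18 months base period to June 16, 2008 gives a deadline of December 16, 2009, before any tolling.
Because the written tolling agreement ran from September 18, 2009 to December 4, 2009, the deadline is extended by 77 days to March 3, 2010.
None of the other events listed affects the running of the period under the stated rules.

March 3, 2010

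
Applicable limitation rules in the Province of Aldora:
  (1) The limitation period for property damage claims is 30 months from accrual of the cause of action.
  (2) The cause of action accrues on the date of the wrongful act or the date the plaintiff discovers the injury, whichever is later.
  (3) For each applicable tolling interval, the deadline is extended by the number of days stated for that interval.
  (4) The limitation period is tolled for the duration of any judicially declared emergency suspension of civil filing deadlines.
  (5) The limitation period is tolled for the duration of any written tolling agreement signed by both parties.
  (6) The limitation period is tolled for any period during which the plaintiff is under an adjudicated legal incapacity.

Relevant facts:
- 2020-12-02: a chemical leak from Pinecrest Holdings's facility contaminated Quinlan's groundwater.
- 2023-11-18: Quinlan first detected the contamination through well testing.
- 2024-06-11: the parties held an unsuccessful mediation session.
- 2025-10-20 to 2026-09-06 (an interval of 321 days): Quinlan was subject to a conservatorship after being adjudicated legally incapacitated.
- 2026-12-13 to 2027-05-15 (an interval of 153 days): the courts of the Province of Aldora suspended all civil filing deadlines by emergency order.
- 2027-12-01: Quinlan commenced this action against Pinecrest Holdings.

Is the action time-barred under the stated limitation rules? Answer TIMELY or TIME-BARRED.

TIME-BARRED

Taking the later of the act (2020-12-02) and discovery (2023-11-18), the claim accrued on 2023-11-18.
The untolled deadline — 30 months after 2023-11-18 — is 2026-05-18.
The period was tolled for 321 days by the plaintiff's legal incapacity (2025-10-20 to 2026-09-06), pushing the deadline to 2027-04-04.
The emergency suspension of filing deadlines from 2026-12-13 to 2027-05-15 tolled the period for 153 days, extending the deadline to 2027-09-04.
Nothing else in the chronology tolls or restarts the period.
Quinlan filed on 2027-12-01, after the 2027-09-04 deadline, so the action is time-barred.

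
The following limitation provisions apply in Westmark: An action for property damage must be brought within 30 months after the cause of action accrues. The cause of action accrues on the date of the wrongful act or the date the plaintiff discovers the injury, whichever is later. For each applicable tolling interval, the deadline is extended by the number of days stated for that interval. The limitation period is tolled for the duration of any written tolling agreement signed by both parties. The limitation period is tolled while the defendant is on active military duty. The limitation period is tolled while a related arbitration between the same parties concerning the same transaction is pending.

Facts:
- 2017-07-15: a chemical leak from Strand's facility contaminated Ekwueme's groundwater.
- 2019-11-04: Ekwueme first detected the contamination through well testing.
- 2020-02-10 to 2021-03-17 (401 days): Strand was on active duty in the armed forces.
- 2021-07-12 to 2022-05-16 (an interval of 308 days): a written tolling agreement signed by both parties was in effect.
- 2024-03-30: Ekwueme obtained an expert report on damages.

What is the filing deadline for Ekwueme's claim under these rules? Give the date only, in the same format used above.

2024-04-12

The claim accrued on 2019-11-04 — the later of the 2017-07-15 act and the 2019-11-04 discovery.
30 months from 2019-11-04 is 2022-05-04.
Because the defendant's active military service ran from 2020-02-10 to 2021-03-17, the deadline is extended by 401 days to 2023-06-09.
The written tolling agreement from 2021-07-12 to 2022-05-16 tolled the period for 308 days, extending the deadline to 2024-04-12.
The other events in the timeline have no effect on the limitation period under the stated rules.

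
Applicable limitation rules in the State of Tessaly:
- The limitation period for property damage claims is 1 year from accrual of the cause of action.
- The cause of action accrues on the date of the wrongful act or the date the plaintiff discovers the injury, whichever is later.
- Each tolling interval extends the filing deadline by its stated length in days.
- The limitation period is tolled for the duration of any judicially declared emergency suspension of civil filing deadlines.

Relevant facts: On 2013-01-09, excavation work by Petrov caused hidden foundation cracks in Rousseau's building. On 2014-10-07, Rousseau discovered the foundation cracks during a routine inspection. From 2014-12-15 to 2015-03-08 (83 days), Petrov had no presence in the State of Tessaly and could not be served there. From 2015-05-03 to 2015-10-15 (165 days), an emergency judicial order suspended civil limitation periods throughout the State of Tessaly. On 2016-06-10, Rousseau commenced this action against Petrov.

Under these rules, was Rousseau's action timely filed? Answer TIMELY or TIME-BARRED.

Taking the later of the act (2013-01-09) and discovery (2014-10-07), the claim accrued on 2014-10-07.
1 year from 2014-10-07 is 2015-10-07.
The emergency suspension of filing deadlines from 2015-05-03 to 2015-10-15 tolled the period for 165 days, extending the deadline to 2016-03-20.
No stated provision tolls the period for the defendant's absence, so the interval from 2014-12-15 to 2015-03-08 has no effect on the deadline.
Rousseau filed on 2016-06-10, after the 2016-03-20 deadline, so the action is time-barred.

TIME-BARRED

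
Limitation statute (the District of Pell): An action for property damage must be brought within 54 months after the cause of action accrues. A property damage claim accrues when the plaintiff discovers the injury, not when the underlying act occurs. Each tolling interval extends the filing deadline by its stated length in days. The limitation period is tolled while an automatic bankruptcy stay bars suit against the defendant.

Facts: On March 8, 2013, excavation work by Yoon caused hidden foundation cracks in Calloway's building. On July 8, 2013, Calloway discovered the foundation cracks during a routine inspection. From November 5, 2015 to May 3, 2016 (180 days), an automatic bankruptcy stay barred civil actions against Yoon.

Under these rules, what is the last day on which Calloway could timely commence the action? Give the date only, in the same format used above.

July 7, 2018

The claim did not accrue until Calloway discovered the injury on July 8, 2013; the March 8, 2013 act date does not start the clock under the stated rule.
The untolled deadline — 54 months after July 8, 2013 — is January 8, 2018.
Because the automatic bankruptcy stay ran from November 5, 2015 to May 3, 2016, the deadline is extended by 180 days to July 7, 2018.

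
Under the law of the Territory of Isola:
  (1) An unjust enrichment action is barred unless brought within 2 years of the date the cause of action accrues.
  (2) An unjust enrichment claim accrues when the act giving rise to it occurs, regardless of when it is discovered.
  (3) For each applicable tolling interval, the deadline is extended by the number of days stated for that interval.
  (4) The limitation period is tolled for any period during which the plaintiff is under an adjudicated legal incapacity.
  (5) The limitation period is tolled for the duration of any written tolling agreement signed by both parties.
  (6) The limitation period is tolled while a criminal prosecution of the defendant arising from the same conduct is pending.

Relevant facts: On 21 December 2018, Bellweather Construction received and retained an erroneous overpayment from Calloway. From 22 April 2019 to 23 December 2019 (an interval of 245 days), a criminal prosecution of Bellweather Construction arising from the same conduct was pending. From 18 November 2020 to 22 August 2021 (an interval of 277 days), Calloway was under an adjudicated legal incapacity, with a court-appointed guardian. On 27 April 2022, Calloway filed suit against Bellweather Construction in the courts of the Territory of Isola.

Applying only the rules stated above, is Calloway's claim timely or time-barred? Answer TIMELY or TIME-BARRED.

TIMELY

The claim accrued on 21 December 2018, when the wrongful act occurred.
The untolled deadline — 2 years after 21 December 2018 — is 21 December 2020.
The period was tolled for 245 days by the pending criminal prosecution (22 April 2019 to 23 December 2019), pushing the deadline to 23 August 2021.
The period was tolled for 277 days by the plaintiff's legal incapacity (18 November 2020 to 22 August 2021), pushing the deadline to 27 May 2022.
Filing on 27 April 2022 beat the 27 May 2022 deadline — the action is timely.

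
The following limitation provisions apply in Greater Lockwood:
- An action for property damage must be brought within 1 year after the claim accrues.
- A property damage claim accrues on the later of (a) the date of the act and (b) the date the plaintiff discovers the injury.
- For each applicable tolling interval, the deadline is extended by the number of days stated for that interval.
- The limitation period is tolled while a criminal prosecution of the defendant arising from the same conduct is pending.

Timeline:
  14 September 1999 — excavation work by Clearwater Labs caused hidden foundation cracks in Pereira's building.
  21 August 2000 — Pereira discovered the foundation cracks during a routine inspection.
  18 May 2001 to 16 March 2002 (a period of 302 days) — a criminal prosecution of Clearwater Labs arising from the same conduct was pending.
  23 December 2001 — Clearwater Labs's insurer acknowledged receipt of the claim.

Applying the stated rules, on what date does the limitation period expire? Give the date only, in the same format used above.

The claim accrued on 21 August 2000 — the later of the 14 September 1999 act and the 21 August 2000 discovery.
Adding the 1 year base period to 21 August 2000 gives a deadline of 21 August 2001, before any tolling.
Because the pending criminal prosecution ran from 18 May 2001 to 16 March 2002, the deadline is extended by 302 days to 19 June 2002.
The other events in the timeline have no effect on the limitation period under the stated rules.

19 June 2002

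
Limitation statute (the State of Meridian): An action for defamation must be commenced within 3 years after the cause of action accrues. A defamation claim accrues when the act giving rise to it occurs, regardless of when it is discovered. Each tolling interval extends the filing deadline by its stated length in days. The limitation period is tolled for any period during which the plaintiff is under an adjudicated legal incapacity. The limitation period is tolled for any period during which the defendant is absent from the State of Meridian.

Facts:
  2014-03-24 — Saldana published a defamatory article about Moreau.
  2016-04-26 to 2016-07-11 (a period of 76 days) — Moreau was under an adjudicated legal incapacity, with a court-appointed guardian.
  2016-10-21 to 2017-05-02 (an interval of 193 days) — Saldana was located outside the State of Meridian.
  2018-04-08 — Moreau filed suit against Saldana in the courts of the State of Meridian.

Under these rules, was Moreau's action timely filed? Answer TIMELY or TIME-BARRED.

The cause of action accrued on 2014-03-24, the date of the act.
3 years from 2014-03-24 is 2017-03-24.
The period was tolled for 76 days by the plaintiff's legal incapacity (2016-04-26 to 2016-07-11), pushing the deadline to 2017-06-08.
The period was tolled for 193 days by the defendant's absence from the jurisdiction (2016-10-21 to 2017-05-02), pushing the deadline to 2017-12-18.
Moreau filed on 2018-04-08, after the 2017-12-18 deadline, so the action is time-barred.

TIME-BARRED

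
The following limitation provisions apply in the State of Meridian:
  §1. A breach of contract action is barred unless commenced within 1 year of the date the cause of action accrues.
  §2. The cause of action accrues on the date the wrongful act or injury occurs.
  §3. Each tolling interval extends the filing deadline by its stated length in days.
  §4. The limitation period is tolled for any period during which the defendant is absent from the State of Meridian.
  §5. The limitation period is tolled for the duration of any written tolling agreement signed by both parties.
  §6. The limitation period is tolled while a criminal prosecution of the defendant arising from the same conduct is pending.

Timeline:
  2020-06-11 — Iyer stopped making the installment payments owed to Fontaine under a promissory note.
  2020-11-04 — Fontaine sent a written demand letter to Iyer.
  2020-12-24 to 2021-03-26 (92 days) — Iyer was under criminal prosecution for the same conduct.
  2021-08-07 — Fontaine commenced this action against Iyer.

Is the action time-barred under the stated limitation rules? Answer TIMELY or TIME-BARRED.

TIMELY

The claim accrued on 2020-06-11, when the wrongful act occurred.
1 year from 2020-06-11 is 2021-06-11.
Because the pending criminal prosecution ran from 2020-12-24 to 2021-03-26, the deadline is extended by 92 days to 2021-09-11.
The other events in the timeline have no effect on the limitation period under the stated rules.
The 2021-08-07 filing precedes the 2021-09-11 deadline; the claim is timely.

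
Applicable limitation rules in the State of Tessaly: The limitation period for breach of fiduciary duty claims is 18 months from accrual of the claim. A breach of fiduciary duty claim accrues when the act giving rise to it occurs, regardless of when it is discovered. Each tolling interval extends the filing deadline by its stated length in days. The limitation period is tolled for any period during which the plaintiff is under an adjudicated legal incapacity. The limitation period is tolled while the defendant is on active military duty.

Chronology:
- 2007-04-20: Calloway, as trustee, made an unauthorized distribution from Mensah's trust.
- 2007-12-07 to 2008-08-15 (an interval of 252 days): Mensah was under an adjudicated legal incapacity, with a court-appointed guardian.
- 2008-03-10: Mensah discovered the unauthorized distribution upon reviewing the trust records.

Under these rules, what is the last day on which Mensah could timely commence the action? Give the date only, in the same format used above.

The claim accrued on 2007-04-20, when the wrongful act occurred; under the stated occurrence rule the 2008-03-10 discovery does not delay accrual.
The untolled deadline — 18 months after 2007-04-20 — is 2008-10-20.
Because the plaintiff's legal incapacity ran from 2007-12-07 to 2008-08-15, the deadline is extended by 252 days to 2009-06-29.

2009-06-29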